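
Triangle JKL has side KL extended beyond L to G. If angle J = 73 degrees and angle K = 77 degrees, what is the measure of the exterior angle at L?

By the exterior angle theorem, an exterior angle of a triangle equals the sum of the two remote interior angles.
Exterior angle = angle J + angle K
Exterior angle = 73 + 77 = 150 degrees

150 degrees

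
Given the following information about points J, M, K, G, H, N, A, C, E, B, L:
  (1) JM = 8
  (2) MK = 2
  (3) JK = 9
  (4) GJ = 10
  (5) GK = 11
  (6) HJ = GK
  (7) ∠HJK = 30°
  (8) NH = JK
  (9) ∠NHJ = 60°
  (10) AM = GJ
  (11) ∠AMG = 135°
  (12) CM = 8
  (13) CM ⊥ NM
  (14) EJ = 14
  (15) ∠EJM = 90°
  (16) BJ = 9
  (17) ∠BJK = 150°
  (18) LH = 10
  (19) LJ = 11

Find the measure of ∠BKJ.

Step 1: By the law of cosines on triangle KJB: KB² = 9² + 9² − 2·9·9·cos(150°) = 302.3, so KB ≈ 17.39.
Step 2: By the inverse law of cosines on triangle BKJ: cos(∠BKJ) = (17.39² + 9² − 9²) / (2·17.39·9) = 302.3/312.96 = 0.9659, so ∠BKJ = 15°.

Therefore, the measure of angle ∠BKJ = 15°.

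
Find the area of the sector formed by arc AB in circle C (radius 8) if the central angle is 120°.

Sector area = π(8²)(1/3) = 64*pi/3

64*pi/3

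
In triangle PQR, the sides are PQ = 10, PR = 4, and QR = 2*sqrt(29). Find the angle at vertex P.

When all three sides of a triangle are known, the law of cosines can be rearranged to find any angle.
cos(C) = (a² + b² - c²) / (2ab) gives cos(P) = 0.
Taking the inverse cosine: P = 90°.

90°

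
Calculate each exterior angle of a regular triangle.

Each exterior angle of a regular n-gon is 360 / n.
For n = 3: 360 / 3 = 120 degrees.

120 degrees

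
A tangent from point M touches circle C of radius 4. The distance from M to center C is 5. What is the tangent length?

Let T be the point of tangency. Then CT ⊥ MT (radius ⊥ tangent).
In right triangle CTM: CM² = CT² + MT²
5² = 4² + MT²
MT² = 9, MT = 3

3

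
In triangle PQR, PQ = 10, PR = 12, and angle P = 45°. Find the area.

Area = (1/2)(10)(12) sin(45°) = (1/2)(10)(12)(sqrt(2)/2) = 30*sqrt(2)

30*sqrt(2)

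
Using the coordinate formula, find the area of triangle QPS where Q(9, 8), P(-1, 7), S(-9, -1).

Shoelace: Area = (1/2)|9(7--1) + -1(-1-8) + -9(8-7)| = (1/2)(72) = 36

36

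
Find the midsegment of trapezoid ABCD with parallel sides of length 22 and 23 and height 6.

The midsegment of a trapezoid = (base1 + base2) / 2
midsegment = (22 + 23) / 2
midsegment = 45 / 2
midsegment = 45/2

45/2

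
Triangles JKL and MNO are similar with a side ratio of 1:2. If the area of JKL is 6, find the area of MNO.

Area ratio = (1/2)^2 = 1/4. Area of MNO = 6 * 4/1 = 24.

24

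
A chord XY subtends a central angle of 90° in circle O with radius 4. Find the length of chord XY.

Drop a perpendicular from the center to the chord, bisecting both the chord and the central angle.
Each half-chord = r sin(θ/2) = 4 sin(45°).
The full chord = 2 × 4 × sin(45°) = 4*sqrt(2).

4*sqrt(2)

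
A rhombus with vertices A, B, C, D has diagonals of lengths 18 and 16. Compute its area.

Area of a rhombus = (d1 * d2) / 2
Area = (18 * 16) / 2
Area = 288 / 2
Area = 144

144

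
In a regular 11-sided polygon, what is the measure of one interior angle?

Each interior angle of a regular n-gon is (n - 2) * 180 / n.
For n = 11: (11 - 2) * 180 / 11 = 1620/11 = 1620/11 degrees.

1620/11 degrees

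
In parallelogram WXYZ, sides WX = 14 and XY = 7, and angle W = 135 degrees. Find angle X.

In a parallelogram, consecutive angles are supplementary (sum to 180°).
angle X = 180 - angle W
angle X = 180 - 135
angle X = 45 degrees

45 degrees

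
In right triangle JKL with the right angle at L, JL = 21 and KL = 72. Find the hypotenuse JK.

By the Pythagorean theorem: JK^2 = JL^2 + KL^2
JK^2 = 21^2 + 72^2 = 441 + 5184 = 5625
JK = sqrt(5625) = 75

75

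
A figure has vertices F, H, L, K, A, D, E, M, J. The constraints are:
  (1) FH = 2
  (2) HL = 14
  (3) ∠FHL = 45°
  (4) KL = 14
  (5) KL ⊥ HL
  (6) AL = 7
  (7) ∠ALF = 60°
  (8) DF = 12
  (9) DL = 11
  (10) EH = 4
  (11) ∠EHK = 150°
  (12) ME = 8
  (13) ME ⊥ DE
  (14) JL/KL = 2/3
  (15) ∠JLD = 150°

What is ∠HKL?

Step 1: By the law of cosines on triangle KLH: KH² = 14² + 14² − 2·14·14·cos(90°) = 392, so KH = 14·√2.
Step 2: By the inverse law of cosines on triangle HKL: cos(∠HKL) = ((14·√2)² + 14² − 14²) / (2·14·√2·14) = 392/554.37 = 0.7071, so ∠HKL = 45°.

Therefore, the measure of angle ∠HKL = 45°.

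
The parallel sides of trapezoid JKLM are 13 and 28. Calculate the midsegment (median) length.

The midsegment (median) of a trapezoid connects the midpoints of the non-parallel sides.
Its length is the average of the two bases: (13 + 28) / 2 = 41/2.

41/2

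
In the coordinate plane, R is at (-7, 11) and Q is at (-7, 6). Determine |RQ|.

The horizontal distance is |-7 - -7| = 0 and the vertical distance is |6 - 11| = 5.
By the Pythagorean theorem, d = sqrt(0^2 + 5^2) = sqrt(25) = 5.

5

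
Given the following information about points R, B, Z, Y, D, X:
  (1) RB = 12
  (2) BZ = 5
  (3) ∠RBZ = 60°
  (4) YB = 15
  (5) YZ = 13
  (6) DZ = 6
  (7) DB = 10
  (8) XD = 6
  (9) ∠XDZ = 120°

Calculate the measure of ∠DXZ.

Step 1: By the law of cosines on triangle XDZ: XZ² = 6² + 6² − 2·6·6·cos(120°) = 108, so XZ = 6·√3.
Step 2: By the inverse law of cosines on triangle DXZ: cos(∠DXZ) = (6² + (6·√3)² − 6²) / (2·6·6·√3) = 108/124.71 = 0.866, so ∠DXZ = 30°.

Therefore, the measure of angle ∠DXZ = 30°.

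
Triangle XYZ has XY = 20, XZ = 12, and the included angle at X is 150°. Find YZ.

Law of cosines: YZ^2 = 20^2 + 12^2 - 2(20)(12)cos(150°) = 240*sqrt(3) + 544, so YZ = 4*sqrt(15*sqrt(3) + 34).

4*sqrt(15*sqrt(3) + 34)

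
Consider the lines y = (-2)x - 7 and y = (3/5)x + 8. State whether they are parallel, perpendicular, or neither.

Slope of line 1: m1 = -2
Slope of line 2: m2 = 3/5
m1 != m2 and m1*m2 = -6/5 != -1. Neither.

Neither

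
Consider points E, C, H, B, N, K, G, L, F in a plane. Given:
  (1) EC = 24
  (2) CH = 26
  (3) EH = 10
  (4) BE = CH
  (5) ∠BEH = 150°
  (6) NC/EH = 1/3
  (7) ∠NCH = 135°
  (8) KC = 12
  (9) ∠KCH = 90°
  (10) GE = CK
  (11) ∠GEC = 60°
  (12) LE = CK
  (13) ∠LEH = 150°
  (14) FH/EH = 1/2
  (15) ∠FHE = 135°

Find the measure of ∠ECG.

From the given relations: GE = CK = 12.
Step 1: By the law of cosines on triangle CEG: CG² = 24² + 12² − 2·24·12·cos(60°) = 432, so CG = 12·√3.
Step 2: By the inverse law of cosines on triangle ECG: cos(∠ECG) = (24² + (12·√3)² − 12²) / (2·24·12·√3) = 864/997.66 = 0.866, so ∠ECG = 30°.

Therefore, the measure of angle ∠ECG = 30°.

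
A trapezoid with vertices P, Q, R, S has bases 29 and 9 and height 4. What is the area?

Area of a trapezoid = (base1 + base2) * height / 2
Area = (29 + 9) * 4 / 2
Area = 38 * 4 / 2
Area = 152 / 2
Area = 76

76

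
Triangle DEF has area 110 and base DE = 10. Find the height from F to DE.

Rearranging the area formula Area = (1/2) * base * height:
height = 2 * Area / base = 2 * 110 / 10 = 22.

22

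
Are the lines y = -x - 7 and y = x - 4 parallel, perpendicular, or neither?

Slope of line 1: m1 = -1
Slope of line 2: m2 = 1
Two lines are perpendicular when the product of their slopes is -1 (negative reciprocals).
m1 * m2 = (-1) * (1) = -1, confirming perpendicularity.

Perpendicular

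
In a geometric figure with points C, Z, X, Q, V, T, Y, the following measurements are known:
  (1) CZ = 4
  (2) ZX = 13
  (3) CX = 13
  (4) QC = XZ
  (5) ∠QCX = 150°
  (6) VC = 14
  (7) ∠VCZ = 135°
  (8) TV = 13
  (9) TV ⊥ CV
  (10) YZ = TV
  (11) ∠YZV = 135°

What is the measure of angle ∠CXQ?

From the given relations: QC = XZ = 13.
Step 1: By the law of cosines on triangle XCQ: XQ² = 13² + 13² − 2·13·13·cos(150°) = 630.72, so XQ ≈ 25.11.
Step 2: By the inverse law of cosines on triangle CXQ: cos(∠CXQ) = (13² + 25.11² − 13²) / (2·13·25.11) = 630.72/652.97 = 0.9659, so ∠CXQ = 15°.

Therefore, the measure of angle ∠CXQ = 15°.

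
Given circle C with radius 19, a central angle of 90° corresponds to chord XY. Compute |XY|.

Chord = 2(19) sin(45°) = 19*sqrt(2)

19*sqrt(2)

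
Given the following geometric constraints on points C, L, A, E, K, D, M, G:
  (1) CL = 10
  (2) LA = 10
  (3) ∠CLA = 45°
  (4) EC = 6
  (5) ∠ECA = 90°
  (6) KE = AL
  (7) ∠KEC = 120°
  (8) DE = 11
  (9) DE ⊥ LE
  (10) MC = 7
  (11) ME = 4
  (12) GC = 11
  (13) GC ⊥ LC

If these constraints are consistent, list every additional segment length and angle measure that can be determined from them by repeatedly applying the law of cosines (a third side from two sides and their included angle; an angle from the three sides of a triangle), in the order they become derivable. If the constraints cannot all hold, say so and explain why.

The constraints are consistent. Derivable facts, in order:
After 1 step:
- CA ≈ 7.65
- CK = 14
- LG ≈ 14.87
- ∠CEM = 86.42°
- ∠CME = 58.81°
- ∠ECM = 34.77°
After 2 steps:
- AE ≈ 9.73
- ∠ACL = 67.5°
- ∠CAL = 67.5°
- ∠CGL = 42.27°
- ∠CKE = 21.79°
- ∠CLG = 47.73°
- ∠ECK = 38.21°
After 3 steps:
- ∠AEC = 51.91°
- ∠CAE = 38.09°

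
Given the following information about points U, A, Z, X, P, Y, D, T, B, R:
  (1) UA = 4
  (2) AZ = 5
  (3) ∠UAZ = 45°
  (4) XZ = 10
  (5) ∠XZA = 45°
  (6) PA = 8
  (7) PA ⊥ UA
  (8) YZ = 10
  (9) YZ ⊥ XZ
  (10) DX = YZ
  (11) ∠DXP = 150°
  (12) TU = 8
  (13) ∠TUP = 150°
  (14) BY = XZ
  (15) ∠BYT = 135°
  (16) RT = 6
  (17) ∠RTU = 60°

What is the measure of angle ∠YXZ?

Step 1: By the law of cosines on triangle XZY: XY² = 10² + 10² − 2·10·10·cos(90°) = 200, so XY = 10·√2.
Step 2: By the inverse law of cosines on triangle YXZ: cos(∠YXZ) = ((10·√2)² + 10² − 10²) / (2·10·√2·10) = 200/282.84 = 0.7071, so ∠YXZ = 45°.

Therefore, the measure of angle ∠YXZ = 45°.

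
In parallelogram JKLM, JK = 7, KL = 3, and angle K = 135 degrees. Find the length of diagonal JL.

Law of cosines: d^2 = 7^2 + 3^2 - 2(7)(3)cos(135°) = 21*sqrt(2) + 58, so d = sqrt(21*sqrt(2) + 58).

sqrt(21*sqrt(2) + 58)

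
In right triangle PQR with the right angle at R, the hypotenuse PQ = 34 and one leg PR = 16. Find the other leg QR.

Rearranging the Pythagorean theorem to solve for the unknown leg:
leg^2 = hypotenuse^2 - known_leg^2 = 1156 - 256 = 900
leg = sqrt(900) = 30.

30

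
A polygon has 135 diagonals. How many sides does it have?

Using d = n(n - 3)/2, we solve 135 = n(n - 3)/2.
So n(n - 3) = 270.
Testing n = 18: 18 * 15 = 270 = 270. Correct.
The polygon has 18 sides.

18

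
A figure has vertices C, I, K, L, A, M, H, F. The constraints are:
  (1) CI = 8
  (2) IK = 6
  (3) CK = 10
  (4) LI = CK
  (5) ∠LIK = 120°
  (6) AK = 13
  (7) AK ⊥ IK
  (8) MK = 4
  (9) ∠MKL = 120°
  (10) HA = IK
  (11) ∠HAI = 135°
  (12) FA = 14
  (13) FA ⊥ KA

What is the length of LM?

From the given relations: LI = CK = 10.
Step 1: By the law of cosines on triangle LIK: LK² = 10² + 6² − 2·10·6·cos(120°) = 196, so LK = 14.
Step 2: By the law of cosines on triangle LKM: LM² = 14² + 4² − 2·14·4·cos(120°) = 268, so LM = 2·√67.

Therefore, the length of LM = 2·√67.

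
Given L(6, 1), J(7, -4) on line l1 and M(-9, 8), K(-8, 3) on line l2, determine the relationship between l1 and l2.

Slope of line 1: m1 = (-4 - 1)/(7 - 6) = -5/1 = -5
Slope of line 2: m2 = (3 - 8)/(-8 - -9) = -5/1 = -5
Since m1 = m2 = -5, the lines are parallel.

Parallel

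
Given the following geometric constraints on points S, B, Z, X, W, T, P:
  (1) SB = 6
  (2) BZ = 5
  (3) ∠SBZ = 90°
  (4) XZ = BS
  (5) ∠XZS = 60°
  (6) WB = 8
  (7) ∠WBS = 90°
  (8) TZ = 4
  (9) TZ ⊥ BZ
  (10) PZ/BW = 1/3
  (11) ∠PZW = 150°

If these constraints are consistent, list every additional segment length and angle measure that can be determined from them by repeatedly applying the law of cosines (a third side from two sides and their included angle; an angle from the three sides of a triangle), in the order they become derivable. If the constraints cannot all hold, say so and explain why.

The constraints are consistent. Derivable facts, in order:
After 1 step:
- BT = √41
- SW = 10
- SZ = √61
After 2 steps:
- SX ≈ 7.08
- ∠BSW = 53.13°
- ∠BSZ = 39.81°
- ∠BTZ = 51.34°
- ∠BWS = 36.87°
- ∠BZS = 50.19°
- ∠TBZ = 38.66°
After 3 steps:
- ∠SXZ = 72.79°
- ∠XSZ = 47.21°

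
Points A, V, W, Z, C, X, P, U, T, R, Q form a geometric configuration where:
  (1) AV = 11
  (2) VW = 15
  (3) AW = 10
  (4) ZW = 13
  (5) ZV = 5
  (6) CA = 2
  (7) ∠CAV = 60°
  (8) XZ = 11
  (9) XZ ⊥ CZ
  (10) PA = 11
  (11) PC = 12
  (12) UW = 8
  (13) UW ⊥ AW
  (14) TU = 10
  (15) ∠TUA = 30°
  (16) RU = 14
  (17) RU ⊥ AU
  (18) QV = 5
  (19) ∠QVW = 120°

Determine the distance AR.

Step 1: By the law of cosines on triangle UWA: UA² = 8² + 10² − 2·8·10·cos(90°) = 164, so UA = 2·√41.
Step 2: By the law of cosines on triangle AUR: AR² = (2·√41)² + 14² − 2·2·√41·14·cos(90°) = 360, so AR = 6·√10.

Therefore, the length of AR = 6·√10.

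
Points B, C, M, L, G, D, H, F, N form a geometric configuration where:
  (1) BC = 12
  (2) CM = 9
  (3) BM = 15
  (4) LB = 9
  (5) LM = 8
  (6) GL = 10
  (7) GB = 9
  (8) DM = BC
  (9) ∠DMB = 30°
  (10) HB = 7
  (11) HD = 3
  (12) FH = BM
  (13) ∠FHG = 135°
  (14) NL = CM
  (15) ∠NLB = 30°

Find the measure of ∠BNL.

From the given relations: NL = CM = 9.
Step 1: By the law of cosines on triangle NLB: NB² = 9² + 9² − 2·9·9·cos(30°) = 21.7, so NB ≈ 4.66.
Step 2: By the inverse law of cosines on triangle BNL: cos(∠BNL) = (4.66² + 9² − 9²) / (2·4.66·9) = 21.7/83.86 = 0.2588, so ∠BNL = 75°.

Therefore, the measure of angle ∠BNL = 75°.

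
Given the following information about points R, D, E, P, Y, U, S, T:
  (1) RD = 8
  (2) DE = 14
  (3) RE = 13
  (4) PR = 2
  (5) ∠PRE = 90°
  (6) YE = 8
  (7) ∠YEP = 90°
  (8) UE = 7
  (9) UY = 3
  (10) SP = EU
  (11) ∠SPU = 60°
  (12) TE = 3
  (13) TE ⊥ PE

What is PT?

Step 1: By the law of cosines on triangle ERP: EP² = 13² + 2² − 2·13·2·cos(90°) = 173, so EP = √173.
Step 2: By the law of cosines on triangle PET: PT² = √173² + 3² − 2·√173·3·cos(90°) = 182, so PT = √182.

Therefore, the length of PT = √182.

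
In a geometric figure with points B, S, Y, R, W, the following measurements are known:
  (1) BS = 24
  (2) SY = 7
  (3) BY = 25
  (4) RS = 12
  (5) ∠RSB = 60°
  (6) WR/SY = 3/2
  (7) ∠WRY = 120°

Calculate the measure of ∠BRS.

Step 1: By the law of cosines on triangle RSB: RB² = 12² + 24² − 2·12·24·cos(60°) = 432, so RB = 12·√3.
Step 2: By the inverse law of cosines on triangle BRS: cos(∠BRS) = ((12·√3)² + 12² − 24²) / (2·12·√3·12) = 0/498.83 = 0, so ∠BRS = 90°.

Therefore, the measure of angle ∠BRS = 90°.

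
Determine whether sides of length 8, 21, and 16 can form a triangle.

Sort the sides: 8, 16, 21.
It suffices to check that the sum of the two smallest exceeds the largest:
8 + 16 = 24 > 21. ✓
Yes, a valid triangle can be formed.

Yes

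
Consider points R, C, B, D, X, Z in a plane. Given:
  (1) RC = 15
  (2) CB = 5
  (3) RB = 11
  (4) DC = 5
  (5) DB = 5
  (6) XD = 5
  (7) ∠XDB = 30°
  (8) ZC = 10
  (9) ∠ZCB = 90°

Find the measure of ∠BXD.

Step 1: By the law of cosines on triangle XDB: XB² = 5² + 5² − 2·5·5·cos(30°) = 6.7, so XB ≈ 2.59.
Step 2: By the inverse law of cosines on triangle BXD: cos(∠BXD) = (2.59² + 5² − 5²) / (2·2.59·5) = 6.7/25.88 = 0.2588, so ∠BXD = 75°.

Therefore, the measure of angle ∠BXD = 75°.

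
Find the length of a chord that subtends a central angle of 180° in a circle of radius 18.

Chord length = 2r sin(θ/2)
= 2 × 18 × sin(180°/2)
= 2 × 18 × sin(90°)
= 36

36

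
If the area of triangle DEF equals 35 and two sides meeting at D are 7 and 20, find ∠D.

sin(C) = 2 * 35 / (7 * 20) = 1/2, so C = arcsin(1/2) = 30°.
Since sin(180° - C) = sin(C), the obtuse angle 150° gives the same area, so C = 30° or C = 150°.

30° or 150°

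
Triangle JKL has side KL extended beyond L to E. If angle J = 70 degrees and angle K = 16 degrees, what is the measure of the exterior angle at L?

The interior angle at L is 180 - 70 - 16 = 94 degrees.
The exterior angle and interior angle at L are supplementary:
Exterior angle = 180 - 94 = 86 degrees.

86 degrees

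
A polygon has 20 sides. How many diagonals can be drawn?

Each of the 20 vertices connects to 17 non-adjacent vertices via diagonals.
Total connections = 20 × 17 = 340, but each diagonal is counted twice.
Number of diagonals = 340 / 2 = 170.

170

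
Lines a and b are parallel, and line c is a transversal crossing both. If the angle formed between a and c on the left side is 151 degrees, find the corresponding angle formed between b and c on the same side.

Corresponding angles formed by parallel lines and a transversal are equal.
The given angle is 151 degrees.
The corresponding angle = 151 degrees.

151 degrees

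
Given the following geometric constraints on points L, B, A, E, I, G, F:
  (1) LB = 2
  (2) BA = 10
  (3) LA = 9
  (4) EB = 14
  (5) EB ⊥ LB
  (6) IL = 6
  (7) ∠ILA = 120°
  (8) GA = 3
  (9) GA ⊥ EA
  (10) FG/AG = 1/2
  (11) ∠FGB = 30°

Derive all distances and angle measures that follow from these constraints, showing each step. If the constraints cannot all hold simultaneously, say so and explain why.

The constraints are consistent.

From the given relations:
  FG = 1/2·AG = 1/2·3 ≈ 1.5

Step 1: From LB = 2, BE = 14, and ∠LBE = 90°, by the law of cosines:
  LE² = LB² + BE² - 2·LB·BE·cos(90°) = 4 + 196 - 0 = 200
  LE = 10·√2

Step 2: From AL = 9, LI = 6, and ∠ALI = 120°, by the law of cosines:
  AI² = AL² + LI² - 2·AL·LI·cos(120°) = 81 + 36 + 54 = 171
  AI = 3·√19

Step 3: From LA = 9, LB = 2, AB = 10, by the inverse law of cosines:
  cos(∠ALB) = (LA² + LB² - AB²) / (2·LA·LB)
  ∠ALB = 114.62°

Step 4: From BA = 10, BL = 2, AL = 9, by the inverse law of cosines:
  cos(∠ABL) = (BA² + BL² - AL²) / (2·BA·BL)
  ∠ABL = 54.9°

Step 5: From AB = 10, AL = 9, BL = 2, by the inverse law of cosines:
  cos(∠BAL) = (AB² + AL² - BL²) / (2·AB·AL)
  ∠BAL = 10.48°

Step 6: From LB = 2, LE = 10·√2, BE = 14, by the inverse law of cosines:
  cos(∠BLE) = (LB² + LE² - BE²) / (2·LB·LE)
  ∠BLE = 81.87°

Step 7: From AI = 3·√19, AL = 9, IL = 6, by the inverse law of cosines:
  cos(∠IAL) = (AI² + AL² - IL²) / (2·AI·AL)
  ∠IAL = 23.41°

Step 8: From EB = 14, EL = 10·√2, BL = 2, by the inverse law of cosines:
  cos(∠BEL) = (EB² + EL² - BL²) / (2·EB·EL)
  ∠BEL = 8.13°

Step 9: From IA = 3·√19, IL = 6, AL = 9, by the inverse law of cosines:
  cos(∠AIL) = (IA² + IL² - AL²) / (2·IA·IL)
  ∠AIL = 36.59°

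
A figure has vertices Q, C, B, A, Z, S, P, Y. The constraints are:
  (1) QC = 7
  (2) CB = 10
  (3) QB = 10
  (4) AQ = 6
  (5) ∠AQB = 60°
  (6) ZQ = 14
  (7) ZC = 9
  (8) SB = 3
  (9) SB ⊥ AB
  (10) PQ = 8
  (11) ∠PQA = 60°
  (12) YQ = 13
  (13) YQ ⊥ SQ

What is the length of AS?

Step 1: By the law of cosines on triangle BQA: BA² = 10² + 6² − 2·10·6·cos(60°) = 76, so BA = 2·√19.
Step 2: By the law of cosines on triangle ABS: AS² = (2·√19)² + 3² − 2·2·√19·3·cos(90°) = 85, so AS = √85.

Therefore, the length of AS = √85.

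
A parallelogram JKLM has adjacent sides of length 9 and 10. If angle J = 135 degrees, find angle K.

In a parallelogram, consecutive angles are supplementary (sum to 180°).
angle K = 180 - angle J
angle K = 180 - 135
angle K = 45 degrees

45 degrees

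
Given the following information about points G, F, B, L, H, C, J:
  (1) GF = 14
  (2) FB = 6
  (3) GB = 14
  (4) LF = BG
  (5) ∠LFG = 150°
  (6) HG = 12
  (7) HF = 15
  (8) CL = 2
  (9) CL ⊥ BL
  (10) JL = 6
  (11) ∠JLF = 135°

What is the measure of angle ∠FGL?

From the given relations: LF = BG = 14.
Step 1: By the law of cosines on triangle GFL: GL² = 14² + 14² − 2·14·14·cos(150°) = 731.48, so GL ≈ 27.05.
Step 2: By the inverse law of cosines on triangle FGL: cos(∠FGL) = (14² + 27.05² − 14²) / (2·14·27.05) = 731.48/757.29 = 0.9659, so ∠FGL = 15°.

Therefore, the measure of angle ∠FGL = 15°.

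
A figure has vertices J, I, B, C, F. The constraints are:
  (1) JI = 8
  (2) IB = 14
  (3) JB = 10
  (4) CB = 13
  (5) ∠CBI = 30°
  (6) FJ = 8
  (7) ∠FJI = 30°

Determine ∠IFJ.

Step 1: By the law of cosines on triangle FJI: FI² = 8² + 8² − 2·8·8·cos(30°) = 17.15, so FI ≈ 4.14.
Step 2: By the inverse law of cosines on triangle IFJ: cos(∠IFJ) = (4.14² + 8² − 8²) / (2·4.14·8) = 17.15/66.26 = 0.2588, so ∠IFJ = 75°.

Therefore, the measure of angle ∠IFJ = 75°.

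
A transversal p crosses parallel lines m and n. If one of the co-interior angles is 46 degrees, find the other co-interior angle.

Co-interior angles sum to 180: 180 - 46 = 134 degrees.

134 degrees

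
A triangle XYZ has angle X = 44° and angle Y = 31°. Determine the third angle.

angle Z = 180 - 44 - 31 = 105 degrees.

105 degrees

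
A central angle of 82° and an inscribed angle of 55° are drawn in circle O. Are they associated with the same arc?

By the inscribed angle theorem, the inscribed angle for a central angle of 82° should be 82° / 2 = 41°.
The given inscribed angle is 55°, which does not equal 41°.
Therefore, no, they do not correspond to the same arc.

No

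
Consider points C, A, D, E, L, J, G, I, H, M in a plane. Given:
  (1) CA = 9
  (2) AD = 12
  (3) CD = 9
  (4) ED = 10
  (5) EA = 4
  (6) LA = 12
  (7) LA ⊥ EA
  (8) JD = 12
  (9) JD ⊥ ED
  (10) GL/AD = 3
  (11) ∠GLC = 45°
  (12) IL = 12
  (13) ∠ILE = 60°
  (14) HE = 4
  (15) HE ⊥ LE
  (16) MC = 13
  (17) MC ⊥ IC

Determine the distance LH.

Step 1: By the law of cosines on triangle LAE: LE² = 12² + 4² − 2·12·4·cos(90°) = 160, so LE = 4·√10.
Step 2: By the law of cosines on triangle LEH: LH² = (4·√10)² + 4² − 2·4·√10·4·cos(90°) = 176, so LH = 4·√11.

Therefore, the length of LH = 4·√11.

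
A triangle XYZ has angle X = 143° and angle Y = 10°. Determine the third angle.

Let angle Z = x. Then 143 + 10 + x = 180.
x = 180 - 153 = 27 degrees.

27 degrees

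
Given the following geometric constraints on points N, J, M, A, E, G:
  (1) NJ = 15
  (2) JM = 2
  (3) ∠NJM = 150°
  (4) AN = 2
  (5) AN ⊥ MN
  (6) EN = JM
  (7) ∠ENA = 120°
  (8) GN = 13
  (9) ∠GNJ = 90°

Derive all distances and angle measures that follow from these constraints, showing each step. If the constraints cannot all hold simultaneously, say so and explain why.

The constraints are consistent.

From the given relations:
  EN = JM = 2

Step 1: From NJ = 15, JM = 2, and ∠NJM = 150°, by the law of cosines:
  NM² = NJ² + JM² - 2·NJ·JM·cos(150°) = 225 + 4 + 51.96 = 281
  NM ≈ 16.76

Step 2: From JN = 15, NG = 13, and ∠JNG = 90°, by the law of cosines:
  JG² = JN² + NG² - 2·JN·NG·cos(90°) = 225 + 169 - 0 = 394
  JG ≈ 19.85

Step 3: From AN = 2, NE = 2, and ∠ANE = 120°, by the law of cosines:
  AE² = AN² + NE² - 2·AN·NE·cos(120°) = 4 + 4 + 4 = 12
  AE = 2·√3

Step 4: From MN = 16.76, NA = 2, and ∠MNA = 90°, by the law of cosines:
  MA² = MN² + NA² - 2·MN·NA·cos(90°) = 281 + 4 - 0 = 285
  MA ≈ 16.88

Step 5: From NJ = 15, NM = 16.76, JM = 2, by the inverse law of cosines:
  cos(∠JNM) = (NJ² + NM² - JM²) / (2·NJ·NM)
  ∠JNM = 3.42°

Step 6: From JG = 19.85, JN = 15, GN = 13, by the inverse law of cosines:
  cos(∠GJN) = (JG² + JN² - GN²) / (2·JG·JN)
  ∠GJN = 40.91°

Step 7: From MJ = 2, MN = 16.76, JN = 15, by the inverse law of cosines:
  cos(∠JMN) = (MJ² + MN² - JN²) / (2·MJ·MN)
  ∠JMN = 26.58°

Step 8: From AE = 2·√3, AN = 2, EN = 2, by the inverse law of cosines:
  cos(∠EAN) = (AE² + AN² - EN²) / (2·AE·AN)
  ∠EAN = 30°

Step 9: From EA = 2·√3, EN = 2, AN = 2, by the inverse law of cosines:
  cos(∠AEN) = (EA² + EN² - AN²) / (2·EA·EN)
  ∠AEN = 30°

Step 10: From GJ = 19.85, GN = 13, JN = 15, by the inverse law of cosines:
  cos(∠JGN) = (GJ² + GN² - JN²) / (2·GJ·GN)
  ∠JGN = 49.09°

Step 11: From MA = 16.88, MN = 16.76, AN = 2, by the inverse law of cosines:
  cos(∠AMN) = (MA² + MN² - AN²) / (2·MA·MN)
  ∠AMN = 6.8°

Step 12: From AM = 16.88, AN = 2, MN = 16.76, by the inverse law of cosines:
  cos(∠MAN) = (AM² + AN² - MN²) / (2·AM·AN)
  ∠MAN = 83.2°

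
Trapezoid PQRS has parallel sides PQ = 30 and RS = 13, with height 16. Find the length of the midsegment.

midsegment = (30 + 13) / 2 = 43 / 2 = 43/2

43/2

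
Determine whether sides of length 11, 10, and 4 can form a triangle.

For three segments to close into a triangle, no single side can be as long as the other two combined.
The longest side is 11, and 4 + 10 = 14 > 11.
A triangle can be formed.

Yes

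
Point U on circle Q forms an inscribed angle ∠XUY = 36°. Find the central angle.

Central angle = 2 × 36° = 72° (inscribed angle theorem).

72°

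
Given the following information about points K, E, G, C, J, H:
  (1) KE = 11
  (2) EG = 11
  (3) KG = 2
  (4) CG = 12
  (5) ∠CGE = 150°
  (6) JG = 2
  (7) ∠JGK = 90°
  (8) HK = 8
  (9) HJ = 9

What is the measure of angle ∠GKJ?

Step 1: By the law of cosines on triangle KGJ: KJ² = 2² + 2² − 2·2·2·cos(90°) = 8, so KJ = 2·√2.
Step 2: By the inverse law of cosines on triangle GKJ: cos(∠GKJ) = (2² + (2·√2)² − 2²) / (2·2·2·√2) = 8/11.31 = 0.7071, so ∠GKJ = 45°.

Therefore, the measure of angle ∠GKJ = 45°.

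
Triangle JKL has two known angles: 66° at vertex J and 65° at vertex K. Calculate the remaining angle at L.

The interior angles sum to 180°: angle L = 180 - 66 - 65 = 49°.
The triangle is acute (angles 66°, 65°, 49°).

49 degrees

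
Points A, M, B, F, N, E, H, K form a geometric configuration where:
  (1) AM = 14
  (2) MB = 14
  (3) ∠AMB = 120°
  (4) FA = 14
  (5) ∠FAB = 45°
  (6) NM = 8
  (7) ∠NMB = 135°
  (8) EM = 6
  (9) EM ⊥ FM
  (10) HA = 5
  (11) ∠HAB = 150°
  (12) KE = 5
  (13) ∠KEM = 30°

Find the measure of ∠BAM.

Step 1: By the law of cosines on triangle AMB: AB² = 14² + 14² − 2·14·14·cos(120°) = 588, so AB = 14·√3.
Step 2: By the inverse law of cosines on triangle BAM: cos(∠BAM) = ((14·√3)² + 14² − 14²) / (2·14·√3·14) = 588/678.96 = 0.866, so ∠BAM = 30°.

Therefore, the measure of angle ∠BAM = 30°.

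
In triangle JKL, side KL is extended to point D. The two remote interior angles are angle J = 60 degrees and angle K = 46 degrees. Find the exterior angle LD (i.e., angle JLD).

Exterior angle = 60 + 46 = 106 degrees (exterior angle theorem).

106 degrees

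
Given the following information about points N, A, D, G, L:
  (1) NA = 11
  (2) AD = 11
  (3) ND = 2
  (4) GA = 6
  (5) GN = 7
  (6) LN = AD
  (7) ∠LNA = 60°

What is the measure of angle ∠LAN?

From the given relations: LN = AD = 11.
Step 1: By the law of cosines on triangle ANL: AL² = 11² + 11² − 2·11·11·cos(60°) = 121, so AL = 11.
Step 2: By the inverse law of cosines on triangle LAN: cos(∠LAN) = (11² + 11² − 11²) / (2·11·11) = 121/242 = 0.5, so ∠LAN = 60°.

Therefore, the measure of angle ∠LAN = 60°.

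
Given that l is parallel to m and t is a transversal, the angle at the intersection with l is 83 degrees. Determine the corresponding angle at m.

Corresponding angles are equal: 83 degrees.

83 degrees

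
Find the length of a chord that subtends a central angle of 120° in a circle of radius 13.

Chord length = 2r sin(θ/2)
= 2 × 13 × sin(120°/2)
= 2 × 13 × sin(60°)
= 13*sqrt(3)

13*sqrt(3)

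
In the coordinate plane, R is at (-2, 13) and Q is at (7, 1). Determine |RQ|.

d = sqrt((7 - -2)^2 + (1 - 13)^2)
d = sqrt(9^2 + -12^2)
d = sqrt(81 + 144)
d = sqrt(225) = 15

15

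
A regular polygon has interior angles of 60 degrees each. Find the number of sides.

Each interior angle of a regular n-gon is (n - 2) * 180 / n.
Setting this equal to 60:
(n - 2) * 180 / n = 60
Each exterior angle = 180 - 60 = 120 degrees.
Since exterior angles sum to 360: n = 360 / 120 = 3.

3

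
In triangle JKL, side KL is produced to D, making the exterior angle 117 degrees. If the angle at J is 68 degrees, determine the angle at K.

By the exterior angle theorem: exterior angle = sum of remote interior angles.
117 = 68 + angle K
angle K = 117 - 68 = 49 degrees

49 degrees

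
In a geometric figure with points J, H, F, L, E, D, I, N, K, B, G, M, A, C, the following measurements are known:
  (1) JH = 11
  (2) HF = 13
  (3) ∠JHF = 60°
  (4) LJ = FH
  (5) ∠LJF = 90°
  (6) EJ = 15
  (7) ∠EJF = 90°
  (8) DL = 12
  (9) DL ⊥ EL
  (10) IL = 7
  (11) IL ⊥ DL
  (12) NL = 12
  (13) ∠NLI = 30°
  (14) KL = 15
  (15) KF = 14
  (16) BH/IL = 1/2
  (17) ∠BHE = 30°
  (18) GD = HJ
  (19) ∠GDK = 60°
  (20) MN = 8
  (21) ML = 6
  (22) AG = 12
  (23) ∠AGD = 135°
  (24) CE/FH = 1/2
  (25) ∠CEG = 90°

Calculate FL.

From the given relations: LJ = FH = 13.
Step 1: By the law of cosines on triangle JHF: JF² = 11² + 13² − 2·11·13·cos(60°) = 147, so JF = 7·√3.
Step 2: By the law of cosines on triangle FJL: FL² = (7·√3)² + 13² − 2·7·√3·13·cos(90°) = 316, so FL = 2·√79.

Therefore, the length of FL = 2·√79.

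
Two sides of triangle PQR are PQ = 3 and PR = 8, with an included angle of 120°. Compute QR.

Law of cosines: QR^2 = 3^2 + 8^2 - 2(3)(8)cos(120°) = 97, so QR = sqrt(97).

sqrt(97)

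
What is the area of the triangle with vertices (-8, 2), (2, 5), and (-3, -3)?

The Shoelace formula computes the area from vertex coordinates by summing cross products.
For vertices (-8,2), (2,5), (-3,-3):
Signed sum = -8*5 - 2*2 + 2*-3 - -3*5 + -3*2 - -8*-3
= -44 + 9 + -30 = -65
Area = (1/2)|-65| = 65/2.

65/2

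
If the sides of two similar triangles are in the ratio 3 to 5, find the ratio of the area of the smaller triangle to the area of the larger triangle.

The ratio of areas of similar triangles equals the square of the side ratio.
Side ratio = 3:5
Area ratio = (3/5)^2 = 9/25 = 9:25

9:25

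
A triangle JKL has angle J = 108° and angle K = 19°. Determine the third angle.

By the triangle angle sum property, the three interior angles of any triangle add up to 180°.
We know angle J = 108° and angle K = 19°, so their sum is 127°.
Therefore angle L = 180° - 127° = 53°.

53 degrees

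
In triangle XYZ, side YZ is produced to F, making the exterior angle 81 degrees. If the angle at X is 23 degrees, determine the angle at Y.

The exterior angle theorem states that an exterior angle equals the sum of the two non-adjacent interior angles.
So 81 = 23 + angle Y, which gives angle Y = 81 - 23 = 58 degrees.

58 degrees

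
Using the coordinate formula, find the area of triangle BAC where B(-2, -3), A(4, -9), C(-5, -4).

Shoelace: Area = (1/2)|-2(-9--4) + 4(-4--3) + -5(-3--9)| = (1/2)(24) = 12

12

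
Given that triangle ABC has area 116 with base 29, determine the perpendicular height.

height = 2 * 116 / 29 = 8

8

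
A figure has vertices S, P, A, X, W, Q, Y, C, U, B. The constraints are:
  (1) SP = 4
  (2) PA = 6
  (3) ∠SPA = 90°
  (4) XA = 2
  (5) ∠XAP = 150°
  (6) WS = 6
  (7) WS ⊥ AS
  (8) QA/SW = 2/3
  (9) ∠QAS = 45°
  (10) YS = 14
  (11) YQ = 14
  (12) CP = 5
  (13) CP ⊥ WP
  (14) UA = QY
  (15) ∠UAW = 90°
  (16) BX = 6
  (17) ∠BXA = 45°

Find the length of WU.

From the given relations: UA = QY = 14.
Step 1: By the law of cosines on triangle SPA: SA² = 4² + 6² − 2·4·6·cos(90°) = 52, so SA = 2·√13.
Step 2: By the law of cosines on triangle ASW: AW² = (2·√13)² + 6² − 2·2·√13·6·cos(90°) = 88, so AW = 2·√22.
Step 3: By the law of cosines on triangle WAU: WU² = (2·√22)² + 14² − 2·2·√22·14·cos(90°) = 284, so WU = 2·√71.

Therefore, the length of WU = 2·√71.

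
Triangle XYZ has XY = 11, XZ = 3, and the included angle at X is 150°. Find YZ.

Law of cosines: YZ^2 = 11^2 + 3^2 - 2(11)(3)cos(150°) = 33*sqrt(3) + 130, so YZ = sqrt(33*sqrt(3) + 130).

sqrt(33*sqrt(3) + 130)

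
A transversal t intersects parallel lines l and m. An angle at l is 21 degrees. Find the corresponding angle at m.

Corresponding angles formed by parallel lines and a transversal are equal.
The given angle is 21 degrees.
The corresponding angle = 21 degrees.

21 degrees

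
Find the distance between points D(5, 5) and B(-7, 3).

d = sqrt((-12)^2 + (-2)^2) = sqrt(148) = 2*sqrt(37)

2*sqrt(37)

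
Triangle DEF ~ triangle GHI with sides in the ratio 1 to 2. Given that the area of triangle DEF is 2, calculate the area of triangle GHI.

Area ratio = (1/2)^2 = 1/4. Area of GHI = 2 * 4/1 = 8.

8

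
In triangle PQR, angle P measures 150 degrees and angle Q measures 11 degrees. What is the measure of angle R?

By the triangle angle sum property, the three interior angles of any triangle add up to 180°.
We know angle P = 150° and angle Q = 11°, so their sum is 161°.
Therefore angle R = 180° - 161° = 19°.

19 degrees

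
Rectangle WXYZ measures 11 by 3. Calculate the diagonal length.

d = sqrt(11^2 + 3^2) = sqrt(130)

sqrt(130)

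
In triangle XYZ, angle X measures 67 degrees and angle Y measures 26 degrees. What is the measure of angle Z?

Let angle Z = x. Then 67 + 26 + x = 180.
x = 180 - 93 = 87 degrees.

87 degrees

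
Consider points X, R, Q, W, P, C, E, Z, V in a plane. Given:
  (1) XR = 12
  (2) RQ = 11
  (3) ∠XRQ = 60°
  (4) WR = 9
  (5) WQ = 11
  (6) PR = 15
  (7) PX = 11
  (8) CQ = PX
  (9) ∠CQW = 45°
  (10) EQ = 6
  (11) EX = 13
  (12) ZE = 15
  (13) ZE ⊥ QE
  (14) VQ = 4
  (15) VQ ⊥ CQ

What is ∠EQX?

Step 1: By the law of cosines on triangle QRX: QX² = 11² + 12² − 2·11·12·cos(60°) = 133, so QX = √133.
Step 2: By the inverse law of cosines on triangle EQX: cos(∠EQX) = (6² + √133² − 13²) / (2·6·√133) = 0/138.39 = 0, so ∠EQX = 90°.

Therefore, the measure of angle ∠EQX = 90°.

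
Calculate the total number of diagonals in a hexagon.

The number of diagonals in an n-gon is n(n - 3)/2.
For n = 6: 6(6 - 3)/2 = 6 × 3 / 2 = 9.

9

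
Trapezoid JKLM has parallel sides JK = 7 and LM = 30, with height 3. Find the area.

Area of a trapezoid = (base1 + base2) * height / 2
Area = (7 + 30) * 3 / 2
Area = 37 * 3 / 2
Area = 111 / 2
Area = 111/2

111/2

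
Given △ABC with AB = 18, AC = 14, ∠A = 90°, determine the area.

Area = (1/2) * AB * AC * sin(A)
Area = (1/2) * 18 * 14 * sin(90°)
Area = (1/2) * 18 * 14 * 1
Area = 126

126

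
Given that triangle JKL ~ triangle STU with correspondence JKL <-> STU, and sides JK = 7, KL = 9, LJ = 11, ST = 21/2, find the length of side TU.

k = 21/2/7 = 3/2. TU = 3/2 * 9 = 27/2.

27/2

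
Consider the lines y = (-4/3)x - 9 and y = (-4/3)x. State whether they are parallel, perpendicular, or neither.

Slope of line 1: m1 = -4/3
Slope of line 2: m2 = -4/3
m1 = m2, so the lines are parallel.

Parallel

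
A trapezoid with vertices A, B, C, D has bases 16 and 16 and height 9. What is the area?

Area of a trapezoid = (base1 + base2) * height / 2
Area = (16 + 16) * 9 / 2
Area = 32 * 9 / 2
Area = 288 / 2
Area = 144

144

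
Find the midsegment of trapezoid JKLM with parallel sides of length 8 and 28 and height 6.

The midsegment (median) of a trapezoid connects the midpoints of the non-parallel sides.
Its length is the average of the two bases: (8 + 28) / 2 = 18.

18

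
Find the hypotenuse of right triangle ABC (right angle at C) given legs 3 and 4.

In a right triangle, the square of the hypotenuse equals the sum of the squares of the two legs.
The legs are 3 and 4, so the hypotenuse = sqrt(9 + 16) = sqrt(25) = 5.

5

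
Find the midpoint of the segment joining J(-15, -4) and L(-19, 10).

The midpoint is the point halfway along the segment.
Move half the horizontal distance: -15 + (-19 - -15)/2 = -15 + -4/2 = -17
Move half the vertical distance: -4 + (10 - -4)/2 = -4 + 14/2 = 3
Midpoint = (-17, 3)

(-17, 3)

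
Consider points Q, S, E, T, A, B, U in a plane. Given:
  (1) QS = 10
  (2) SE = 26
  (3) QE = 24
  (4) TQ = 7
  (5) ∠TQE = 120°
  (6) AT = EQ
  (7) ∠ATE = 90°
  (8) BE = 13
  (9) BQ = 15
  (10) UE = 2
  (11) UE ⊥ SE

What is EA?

From the given relations: AT = EQ = 24.
Step 1: By the law of cosines on triangle EQT: ET² = 24² + 7² − 2·24·7·cos(120°) = 793, so ET ≈ 28.16.
Step 2: By the law of cosines on triangle ETA: EA² = 28.16² + 24² − 2·28.16·24·cos(90°) = 1369, so EA = 37.

Therefore, the length of EA = 37.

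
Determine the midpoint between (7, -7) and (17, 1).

The midpoint is the average of the coordinates:
x: (7 + 17)/2 = 12
y: (-7 + 1)/2 = -3
Midpoint = (12, -3)

(12, -3)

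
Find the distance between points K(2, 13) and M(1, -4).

d = sqrt((-1)^2 + (-17)^2) = sqrt(290)

sqrt(290)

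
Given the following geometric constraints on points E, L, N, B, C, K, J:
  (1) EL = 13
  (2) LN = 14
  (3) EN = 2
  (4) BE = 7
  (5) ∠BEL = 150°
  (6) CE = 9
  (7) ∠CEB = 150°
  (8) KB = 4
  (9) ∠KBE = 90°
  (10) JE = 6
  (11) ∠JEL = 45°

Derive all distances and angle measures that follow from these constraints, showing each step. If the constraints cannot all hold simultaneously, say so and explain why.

The constraints are consistent.

Step 1: From EB = 7, BK = 4, and ∠EBK = 90°, by the law of cosines:
  EK² = EB² + BK² - 2·EB·BK·cos(90°) = 49 + 16 - 0 = 65
  EK = √65

Step 2: From LE = 13, EB = 7, and ∠LEB = 150°, by the law of cosines:
  LB² = LE² + EB² - 2·LE·EB·cos(150°) = 169 + 49 + 157.6 = 375.6
  LB ≈ 19.38

Step 3: From LE = 13, EJ = 6, and ∠LEJ = 45°, by the law of cosines:
  LJ² = LE² + EJ² - 2·LE·EJ·cos(45°) = 169 + 36 - 110.3 = 94.69
  LJ ≈ 9.73

Step 4: From BE = 7, EC = 9, and ∠BEC = 150°, by the law of cosines:
  BC² = BE² + EC² - 2·BE·EC·cos(150°) = 49 + 81 + 109.1 = 239.1
  BC ≈ 15.46

Step 5: From EL = 13, EN = 2, LN = 14, by the inverse law of cosines:
  cos(∠LEN) = (EL² + EN² - LN²) / (2·EL·EN)
  ∠LEN = 116.25°

Step 6: From LE = 13, LN = 14, EN = 2, by the inverse law of cosines:
  cos(∠ELN) = (LE² + LN² - EN²) / (2·LE·LN)
  ∠ELN = 7.36°

Step 7: From NE = 2, NL = 14, EL = 13, by the inverse law of cosines:
  cos(∠ENL) = (NE² + NL² - EL²) / (2·NE·NL)
  ∠ENL = 56.39°

Step 8: From EB = 7, EK = √65, BK = 4, by the inverse law of cosines:
  cos(∠BEK) = (EB² + EK² - BK²) / (2·EB·EK)
  ∠BEK = 29.74°

Step 9: From LB = 19.38, LE = 13, BE = 7, by the inverse law of cosines:
  cos(∠BLE) = (LB² + LE² - BE²) / (2·LB·LE)
  ∠BLE = 10.4°

Step 10: From LE = 13, LJ = 9.73, EJ = 6, by the inverse law of cosines:
  cos(∠ELJ) = (LE² + LJ² - EJ²) / (2·LE·LJ)
  ∠ELJ = 25.85°

Step 11: From BC = 15.46, BE = 7, CE = 9, by the inverse law of cosines:
  cos(∠CBE) = (BC² + BE² - CE²) / (2·BC·BE)
  ∠CBE = 16.92°

Step 12: From BE = 7, BL = 19.38, EL = 13, by the inverse law of cosines:
  cos(∠EBL) = (BE² + BL² - EL²) / (2·BE·BL)
  ∠EBL = 19.6°

Step 13: From CB = 15.46, CE = 9, BE = 7, by the inverse law of cosines:
  cos(∠BCE) = (CB² + CE² - BE²) / (2·CB·CE)
  ∠BCE = 13.08°

Step 14: From KB = 4, KE = √65, BE = 7, by the inverse law of cosines:
  cos(∠BKE) = (KB² + KE² - BE²) / (2·KB·KE)
  ∠BKE = 60.26°

Step 15: From JE = 6, JL = 9.73, EL = 13, by the inverse law of cosines:
  cos(∠EJL) = (JE² + JL² - EL²) / (2·JE·JL)
  ∠EJL = 109.15°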